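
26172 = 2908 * 9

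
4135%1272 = 319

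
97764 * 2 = 195528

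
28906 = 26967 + 1939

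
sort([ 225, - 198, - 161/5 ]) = [-198,-161/5,225]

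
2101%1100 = 1001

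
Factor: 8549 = 83^1*103^1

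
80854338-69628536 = 11225802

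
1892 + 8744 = 10636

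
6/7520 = 3/3760 = 0.00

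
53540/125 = 10708/25=428.32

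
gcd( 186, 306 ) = 6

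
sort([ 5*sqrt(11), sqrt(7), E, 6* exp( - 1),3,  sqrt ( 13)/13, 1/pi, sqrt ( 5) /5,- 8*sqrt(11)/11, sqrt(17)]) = [- 8*sqrt(11) /11, sqrt(13)/13, 1/pi, sqrt(5 ) /5, 6*exp ( - 1), sqrt( 7), E, 3,sqrt(17 ),5*sqrt( 11) ]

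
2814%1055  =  704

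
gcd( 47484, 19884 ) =12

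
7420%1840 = 60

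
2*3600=7200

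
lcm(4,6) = 12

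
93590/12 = 46795/6 = 7799.17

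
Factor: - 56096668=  - 2^2*17^1*824951^1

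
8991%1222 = 437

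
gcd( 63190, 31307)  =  1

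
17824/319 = 55 + 279/319 = 55.87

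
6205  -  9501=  - 3296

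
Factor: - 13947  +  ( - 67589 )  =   - 2^7*7^2*13^1 = - 81536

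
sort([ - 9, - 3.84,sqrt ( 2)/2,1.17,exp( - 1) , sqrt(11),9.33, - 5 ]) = [- 9, - 5, - 3.84,exp( - 1),sqrt(2)/2,1.17,sqrt(11), 9.33]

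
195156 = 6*32526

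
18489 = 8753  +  9736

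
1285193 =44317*29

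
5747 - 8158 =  - 2411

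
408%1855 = 408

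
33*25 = 825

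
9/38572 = 9/38572 = 0.00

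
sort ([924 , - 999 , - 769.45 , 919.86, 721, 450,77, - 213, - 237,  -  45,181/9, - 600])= [-999, - 769.45, - 600, - 237, - 213,-45,181/9 , 77, 450,721,919.86 , 924 ] 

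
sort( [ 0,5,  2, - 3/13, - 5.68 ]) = [ - 5.68, - 3/13,  0, 2, 5] 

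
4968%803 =150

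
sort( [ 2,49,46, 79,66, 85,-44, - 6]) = [ -44, - 6,2, 46,49,66,79, 85 ]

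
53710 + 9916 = 63626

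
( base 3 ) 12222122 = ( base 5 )114424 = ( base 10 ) 4364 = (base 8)10414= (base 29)55E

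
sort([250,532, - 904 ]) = [ - 904,250, 532 ] 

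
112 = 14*8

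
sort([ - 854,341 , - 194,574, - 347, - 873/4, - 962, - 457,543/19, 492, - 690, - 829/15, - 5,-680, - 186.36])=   [ - 962,  -  854, - 690, - 680, - 457, - 347 ,-873/4,  -  194, - 186.36, - 829/15,- 5, 543/19, 341,492,574]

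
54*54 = 2916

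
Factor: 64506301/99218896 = 2^(  -  4)*7^ (-1) * 241^1*267661^1 *885883^(- 1) 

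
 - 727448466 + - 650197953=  - 1377646419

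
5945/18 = 5945/18 = 330.28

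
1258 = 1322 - 64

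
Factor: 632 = 2^3*79^1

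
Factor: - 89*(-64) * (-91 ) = -518336 =- 2^6*7^1 * 13^1*89^1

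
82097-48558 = 33539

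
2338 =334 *7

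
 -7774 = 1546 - 9320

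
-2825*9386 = -26515450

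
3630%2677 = 953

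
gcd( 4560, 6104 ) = 8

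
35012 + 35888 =70900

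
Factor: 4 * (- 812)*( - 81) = 2^4*3^4 * 7^1*29^1  =  263088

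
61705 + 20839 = 82544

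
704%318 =68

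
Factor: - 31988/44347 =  - 2^2 * 11^1 * 61^( - 1)= - 44/61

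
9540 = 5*1908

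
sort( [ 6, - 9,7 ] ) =[ - 9, 6,7]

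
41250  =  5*8250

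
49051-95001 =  - 45950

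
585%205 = 175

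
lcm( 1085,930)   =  6510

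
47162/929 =50 + 712/929 = 50.77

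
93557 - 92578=979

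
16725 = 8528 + 8197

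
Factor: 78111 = 3^3 * 11^1 * 263^1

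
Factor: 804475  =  5^2 * 7^1*4597^1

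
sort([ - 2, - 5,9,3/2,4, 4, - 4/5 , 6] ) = [ - 5,  -  2, - 4/5,3/2, 4, 4,6,9 ]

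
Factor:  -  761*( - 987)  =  751107 = 3^1*7^1*47^1 * 761^1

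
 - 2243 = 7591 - 9834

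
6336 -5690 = 646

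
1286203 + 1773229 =3059432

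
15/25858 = 15/25858 = 0.00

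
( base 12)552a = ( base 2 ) 10010010110010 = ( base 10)9394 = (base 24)g7a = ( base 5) 300034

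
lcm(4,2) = 4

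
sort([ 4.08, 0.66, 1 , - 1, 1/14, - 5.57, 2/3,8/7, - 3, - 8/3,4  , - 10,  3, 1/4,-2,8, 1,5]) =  [ - 10, - 5.57, - 3 , - 8/3, - 2,-1, 1/14, 1/4, 0.66,2/3, 1 , 1, 8/7, 3, 4,4.08, 5, 8 ] 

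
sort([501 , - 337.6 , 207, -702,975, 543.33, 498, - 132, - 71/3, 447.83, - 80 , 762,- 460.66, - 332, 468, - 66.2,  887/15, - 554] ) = [  -  702, - 554, - 460.66, - 337.6, - 332,-132, - 80,-66.2, - 71/3, 887/15  ,  207,447.83 , 468, 498, 501, 543.33, 762, 975]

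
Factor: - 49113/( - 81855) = 3/5 = 3^1*5^( - 1) 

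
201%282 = 201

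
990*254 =251460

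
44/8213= 44/8213 = 0.01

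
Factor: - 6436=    - 2^2*1609^1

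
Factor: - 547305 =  - 3^1*5^1 *11^1*31^1*107^1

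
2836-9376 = -6540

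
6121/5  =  6121/5=1224.20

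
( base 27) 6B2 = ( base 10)4673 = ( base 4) 1021001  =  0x1241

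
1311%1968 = 1311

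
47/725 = 47/725 = 0.06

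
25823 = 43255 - 17432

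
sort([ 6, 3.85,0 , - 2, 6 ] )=[ - 2, 0, 3.85, 6 , 6]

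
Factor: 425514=2^1*3^1*70919^1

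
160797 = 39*4123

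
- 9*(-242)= 2178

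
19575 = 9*2175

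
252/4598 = 126/2299 = 0.05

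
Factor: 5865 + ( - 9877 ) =-4012 = -2^2*17^1*59^1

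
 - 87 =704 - 791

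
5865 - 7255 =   -  1390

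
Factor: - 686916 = - 2^2*3^2*19081^1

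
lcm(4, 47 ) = 188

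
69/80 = 69/80 = 0.86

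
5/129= 5/129  =  0.04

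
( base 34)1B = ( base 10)45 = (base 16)2d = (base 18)29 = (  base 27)1i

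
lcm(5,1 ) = 5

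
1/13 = 1/13  =  0.08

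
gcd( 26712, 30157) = 53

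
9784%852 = 412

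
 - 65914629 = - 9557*6897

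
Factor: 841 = 29^2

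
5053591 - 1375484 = 3678107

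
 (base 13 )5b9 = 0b1111100101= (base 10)997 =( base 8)1745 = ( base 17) 37B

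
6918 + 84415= 91333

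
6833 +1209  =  8042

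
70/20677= 70/20677  =  0.00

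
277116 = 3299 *84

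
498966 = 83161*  6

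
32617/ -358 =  - 32617/358  =  - 91.11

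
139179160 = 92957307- - 46221853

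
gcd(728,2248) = 8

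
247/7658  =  247/7658  =  0.03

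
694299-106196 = 588103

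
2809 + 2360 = 5169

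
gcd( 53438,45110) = 694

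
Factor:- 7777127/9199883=-7^(-1 )*11^ (-1)*71^1*163^( - 1 )*733^( -1 ) * 109537^1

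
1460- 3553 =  - 2093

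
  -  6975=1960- 8935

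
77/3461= 77/3461= 0.02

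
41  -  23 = 18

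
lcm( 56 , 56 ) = 56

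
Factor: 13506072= 2^3 * 3^1*562753^1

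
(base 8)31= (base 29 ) p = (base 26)p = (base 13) 1C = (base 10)25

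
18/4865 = 18/4865 = 0.00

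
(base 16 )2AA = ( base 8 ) 1252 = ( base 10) 682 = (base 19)1GH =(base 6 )3054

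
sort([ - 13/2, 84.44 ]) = [ - 13/2 , 84.44]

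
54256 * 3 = 162768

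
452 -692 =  - 240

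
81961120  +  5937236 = 87898356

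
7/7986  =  7/7986 = 0.00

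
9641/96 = 100 + 41/96= 100.43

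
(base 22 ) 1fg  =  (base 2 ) 1100111110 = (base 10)830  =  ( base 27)13k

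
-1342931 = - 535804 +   -  807127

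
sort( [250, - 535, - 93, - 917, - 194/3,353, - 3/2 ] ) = [ - 917, - 535, - 93, - 194/3, - 3/2,250 , 353 ] 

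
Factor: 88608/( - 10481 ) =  - 2^5*3^1 * 13^1 * 47^(-1 )*71^1 * 223^( - 1)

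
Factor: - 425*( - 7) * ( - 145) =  - 431375=- 5^3 * 7^1*17^1 * 29^1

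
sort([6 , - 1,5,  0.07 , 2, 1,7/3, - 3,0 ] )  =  [ - 3, - 1,0, 0.07,1, 2, 7/3,5,6 ] 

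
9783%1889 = 338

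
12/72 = 1/6 = 0.17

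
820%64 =52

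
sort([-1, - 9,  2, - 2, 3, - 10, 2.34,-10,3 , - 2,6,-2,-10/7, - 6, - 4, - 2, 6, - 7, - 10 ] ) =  [ - 10 , - 10,- 10, - 9, - 7,  -  6,-4, - 2, - 2, - 2, - 2, - 10/7, - 1,2, 2.34, 3, 3, 6,6]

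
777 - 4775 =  - 3998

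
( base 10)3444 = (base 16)d74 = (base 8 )6564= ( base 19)9a5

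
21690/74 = 10845/37 = 293.11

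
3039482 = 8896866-5857384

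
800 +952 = 1752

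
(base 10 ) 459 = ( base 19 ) 153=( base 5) 3314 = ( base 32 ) EB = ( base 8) 713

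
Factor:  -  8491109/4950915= - 3^( - 1)*5^(-1) *11^1*17^2*2671^1*330061^( - 1 ) 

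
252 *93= 23436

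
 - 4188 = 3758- 7946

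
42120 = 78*540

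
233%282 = 233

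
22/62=11/31 = 0.35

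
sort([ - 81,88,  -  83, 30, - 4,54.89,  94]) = [ - 83, - 81, - 4,30, 54.89  ,  88,94 ]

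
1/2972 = 1/2972 = 0.00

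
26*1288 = 33488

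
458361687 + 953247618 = 1411609305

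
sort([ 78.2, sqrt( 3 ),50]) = [sqrt( 3), 50, 78.2]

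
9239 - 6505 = 2734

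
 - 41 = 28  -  69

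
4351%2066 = 219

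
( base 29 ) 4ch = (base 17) CF6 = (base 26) 5DB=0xE91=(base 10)3729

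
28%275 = 28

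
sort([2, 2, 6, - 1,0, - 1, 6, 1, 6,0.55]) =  [ - 1 , - 1, 0, 0.55,1, 2, 2, 6, 6, 6]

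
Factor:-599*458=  - 2^1*229^1 * 599^1 = -274342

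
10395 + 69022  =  79417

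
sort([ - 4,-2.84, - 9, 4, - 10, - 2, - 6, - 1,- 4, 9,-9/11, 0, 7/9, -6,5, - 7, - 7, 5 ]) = [ - 10, - 9,-7, - 7,-6,-6, - 4,-4,-2.84,-2, - 1,  -  9/11, 0 , 7/9, 4,5,5 , 9 ] 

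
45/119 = 45/119 = 0.38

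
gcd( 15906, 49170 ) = 66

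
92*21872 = 2012224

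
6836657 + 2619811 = 9456468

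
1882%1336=546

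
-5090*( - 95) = 483550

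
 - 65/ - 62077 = 65/62077 = 0.00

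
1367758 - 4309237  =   - 2941479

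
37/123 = 37/123 = 0.30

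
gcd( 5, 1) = 1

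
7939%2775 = 2389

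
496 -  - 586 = 1082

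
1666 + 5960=7626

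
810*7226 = 5853060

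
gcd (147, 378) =21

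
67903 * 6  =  407418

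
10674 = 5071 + 5603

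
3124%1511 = 102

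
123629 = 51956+71673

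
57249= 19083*3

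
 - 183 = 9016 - 9199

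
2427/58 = 2427/58 = 41.84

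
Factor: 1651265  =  5^1*7^1*11^1*4289^1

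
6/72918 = 1/12153=0.00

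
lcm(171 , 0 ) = 0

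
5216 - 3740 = 1476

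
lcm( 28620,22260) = 200340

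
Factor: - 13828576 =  -2^5*432143^1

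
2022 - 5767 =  - 3745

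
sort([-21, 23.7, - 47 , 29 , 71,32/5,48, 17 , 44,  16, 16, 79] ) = [-47, - 21, 32/5, 16,16 , 17,23.7,29 , 44,48,71,79] 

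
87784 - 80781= 7003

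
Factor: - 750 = - 2^1*3^1 * 5^3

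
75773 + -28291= 47482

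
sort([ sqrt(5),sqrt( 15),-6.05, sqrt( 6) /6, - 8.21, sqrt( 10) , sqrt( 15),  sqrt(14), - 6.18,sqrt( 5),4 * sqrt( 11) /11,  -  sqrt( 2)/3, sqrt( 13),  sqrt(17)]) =[-8.21 , - 6.18, - 6.05 ,-sqrt( 2)/3,sqrt( 6 )/6, 4*sqrt(11) /11,sqrt ( 5), sqrt( 5), sqrt (10),sqrt ( 13 ) , sqrt( 14), sqrt( 15),sqrt( 15 ),sqrt( 17 ) ] 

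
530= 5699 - 5169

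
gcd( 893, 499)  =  1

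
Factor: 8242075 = 5^2*329683^1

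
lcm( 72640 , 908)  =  72640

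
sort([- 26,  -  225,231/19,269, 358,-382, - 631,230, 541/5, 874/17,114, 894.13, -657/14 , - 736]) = [ -736, - 631,-382,- 225, - 657/14, - 26, 231/19, 874/17, 541/5,114, 230,269, 358, 894.13]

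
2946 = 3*982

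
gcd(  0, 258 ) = 258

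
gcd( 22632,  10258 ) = 46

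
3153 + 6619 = 9772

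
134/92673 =134/92673 = 0.00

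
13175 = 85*155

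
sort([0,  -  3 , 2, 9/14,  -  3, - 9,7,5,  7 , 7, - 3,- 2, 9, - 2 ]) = [ - 9,-3, - 3, - 3, - 2, - 2, 0, 9/14, 2,5,  7,7,7,9]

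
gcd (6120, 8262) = 306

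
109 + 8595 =8704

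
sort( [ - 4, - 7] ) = [-7, - 4 ] 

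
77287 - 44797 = 32490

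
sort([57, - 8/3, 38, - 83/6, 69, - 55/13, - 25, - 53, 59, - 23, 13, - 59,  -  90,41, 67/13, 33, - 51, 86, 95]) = [ - 90,  -  59, - 53, - 51, - 25, - 23, - 83/6, - 55/13, - 8/3, 67/13,13, 33, 38, 41, 57, 59,69, 86, 95]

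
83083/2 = 41541  +  1/2 = 41541.50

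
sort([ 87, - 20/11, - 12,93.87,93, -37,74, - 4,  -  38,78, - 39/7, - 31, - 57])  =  [ - 57, - 38, - 37, - 31, - 12, - 39/7 , - 4, - 20/11, 74, 78, 87,93, 93.87] 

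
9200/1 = 9200=9200.00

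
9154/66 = 4577/33 = 138.70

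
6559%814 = 47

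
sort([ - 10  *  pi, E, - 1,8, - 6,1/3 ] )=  [ - 10*pi, - 6, - 1, 1/3,E,8]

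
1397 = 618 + 779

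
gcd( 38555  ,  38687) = 11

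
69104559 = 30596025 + 38508534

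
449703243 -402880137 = 46823106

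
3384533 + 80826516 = 84211049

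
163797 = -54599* (  -  3)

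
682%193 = 103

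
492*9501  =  4674492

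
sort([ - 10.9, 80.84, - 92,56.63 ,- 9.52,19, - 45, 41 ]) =[- 92, - 45, - 10.9, - 9.52,19,41,56.63 , 80.84 ]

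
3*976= 2928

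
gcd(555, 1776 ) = 111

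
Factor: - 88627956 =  - 2^2*3^1*7385663^1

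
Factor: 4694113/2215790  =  2^( - 1 )*5^(-1)*31^1*43^( - 1)*5153^ ( - 1)*151423^1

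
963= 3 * 321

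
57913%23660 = 10593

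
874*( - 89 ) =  - 77786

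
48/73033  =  48/73033 = 0.00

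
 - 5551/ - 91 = 61/1=61.00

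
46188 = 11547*4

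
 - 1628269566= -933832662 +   -  694436904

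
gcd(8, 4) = 4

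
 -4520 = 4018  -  8538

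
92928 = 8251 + 84677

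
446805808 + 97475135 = 544280943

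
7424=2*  3712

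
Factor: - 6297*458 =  - 2^1 * 3^1 * 229^1*2099^1 = - 2884026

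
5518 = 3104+2414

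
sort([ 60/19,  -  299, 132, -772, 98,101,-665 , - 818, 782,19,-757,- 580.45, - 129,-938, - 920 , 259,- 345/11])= [-938,- 920, - 818, - 772, - 757,-665 ,  -  580.45,-299,-129,-345/11,60/19, 19,98, 101,132,259,782]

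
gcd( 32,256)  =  32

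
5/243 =5/243 = 0.02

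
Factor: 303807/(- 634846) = -2^ ( - 1)*3^1 * 7^1 * 17^1 * 373^( - 1)=- 357/746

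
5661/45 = 125 + 4/5 = 125.80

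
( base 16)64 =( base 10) 100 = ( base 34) 2W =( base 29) 3d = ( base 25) 40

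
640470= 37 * 17310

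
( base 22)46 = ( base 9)114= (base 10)94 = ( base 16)5E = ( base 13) 73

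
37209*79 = 2939511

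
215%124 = 91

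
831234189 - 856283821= - 25049632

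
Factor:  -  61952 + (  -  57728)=-119680 = - 2^7*5^1*11^1*17^1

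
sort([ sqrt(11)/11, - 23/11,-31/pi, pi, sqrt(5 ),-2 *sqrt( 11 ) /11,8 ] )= [ -31/pi , -23/11 ,-2*sqrt(11 ) /11,sqrt(11 ) /11, sqrt(5), pi, 8] 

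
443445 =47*9435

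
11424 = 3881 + 7543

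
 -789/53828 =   -  789/53828  =  - 0.01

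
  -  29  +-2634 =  - 2663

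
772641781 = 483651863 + 288989918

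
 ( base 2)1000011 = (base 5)232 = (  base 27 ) 2d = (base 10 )67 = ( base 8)103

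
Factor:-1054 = -2^1*17^1*31^1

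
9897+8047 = 17944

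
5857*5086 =29788702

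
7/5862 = 7/5862 = 0.00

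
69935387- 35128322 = 34807065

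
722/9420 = 361/4710 = 0.08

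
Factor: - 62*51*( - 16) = 50592 = 2^5 * 3^1*17^1*31^1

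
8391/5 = 1678 + 1/5 = 1678.20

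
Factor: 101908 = 2^2*73^1*349^1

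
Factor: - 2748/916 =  - 3 =- 3^1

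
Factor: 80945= 5^1*16189^1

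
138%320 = 138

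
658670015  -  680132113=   -  21462098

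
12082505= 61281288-49198783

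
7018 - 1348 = 5670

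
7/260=7/260 = 0.03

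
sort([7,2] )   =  [ 2, 7 ]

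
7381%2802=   1777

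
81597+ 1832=83429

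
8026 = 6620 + 1406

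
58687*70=4108090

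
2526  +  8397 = 10923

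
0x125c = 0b1001001011100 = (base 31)4rj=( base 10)4700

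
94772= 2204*43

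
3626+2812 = 6438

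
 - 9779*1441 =  -  14091539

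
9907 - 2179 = 7728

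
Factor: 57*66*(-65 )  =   - 244530=-  2^1*3^2 * 5^1*11^1*13^1*19^1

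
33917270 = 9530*3559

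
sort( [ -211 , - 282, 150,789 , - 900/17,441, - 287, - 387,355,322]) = [-387, - 287, - 282, - 211, - 900/17,  150,322,355,  441, 789 ] 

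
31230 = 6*5205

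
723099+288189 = 1011288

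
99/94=1 + 5/94 = 1.05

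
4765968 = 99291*48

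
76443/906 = 84 +113/302 = 84.37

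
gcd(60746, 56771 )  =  1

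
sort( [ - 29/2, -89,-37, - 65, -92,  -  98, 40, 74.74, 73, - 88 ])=[  -  98,- 92,-89,- 88, - 65, - 37, - 29/2,40,73,74.74 ]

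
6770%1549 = 574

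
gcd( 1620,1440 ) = 180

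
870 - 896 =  - 26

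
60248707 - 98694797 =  - 38446090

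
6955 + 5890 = 12845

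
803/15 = 53+8/15=53.53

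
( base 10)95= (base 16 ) 5F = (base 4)1133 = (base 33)2t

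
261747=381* 687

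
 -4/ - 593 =4/593 = 0.01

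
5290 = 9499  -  4209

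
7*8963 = 62741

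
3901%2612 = 1289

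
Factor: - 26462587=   -  29^1*43^1 * 21221^1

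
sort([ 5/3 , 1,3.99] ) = [1,5/3,3.99] 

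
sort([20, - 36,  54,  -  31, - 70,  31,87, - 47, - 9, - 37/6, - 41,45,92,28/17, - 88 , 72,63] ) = [ - 88, - 70, - 47 , - 41, - 36, - 31, - 9, - 37/6,  28/17,20,31  ,  45,54, 63, 72, 87,92 ] 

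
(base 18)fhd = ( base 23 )9I4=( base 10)5179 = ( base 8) 12073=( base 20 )cij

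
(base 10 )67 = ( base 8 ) 103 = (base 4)1003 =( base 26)2F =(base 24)2J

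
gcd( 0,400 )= 400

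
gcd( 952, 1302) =14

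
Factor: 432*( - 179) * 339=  - 26214192= - 2^4*3^4*113^1*179^1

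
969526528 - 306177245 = 663349283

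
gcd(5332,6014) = 62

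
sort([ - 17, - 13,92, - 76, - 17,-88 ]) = [  -  88, - 76, - 17 , -17, - 13, 92]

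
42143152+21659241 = 63802393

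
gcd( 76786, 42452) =2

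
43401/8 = 5425 + 1/8 = 5425.12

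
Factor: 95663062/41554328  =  47831531/20777164 = 2^( - 2) *11^1*19^1* 139^(  -  1)*37369^(- 1 )*228859^1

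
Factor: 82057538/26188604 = 41028769/13094302  =  2^ ( - 1) * 13^(  -  1 )*17^1 * 73^(-1)*97^1*139^1*179^1*6899^(-1) 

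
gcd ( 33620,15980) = 20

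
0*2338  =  0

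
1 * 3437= 3437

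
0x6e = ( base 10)110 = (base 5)420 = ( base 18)62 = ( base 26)46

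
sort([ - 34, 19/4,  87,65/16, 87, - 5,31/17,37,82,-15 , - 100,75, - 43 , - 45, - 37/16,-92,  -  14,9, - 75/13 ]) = [ - 100,-92, - 45, -43, - 34 , - 15, - 14,  -  75/13 ,  -  5, - 37/16,31/17,65/16,19/4,  9,37 , 75, 82, 87,87]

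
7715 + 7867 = 15582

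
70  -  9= 61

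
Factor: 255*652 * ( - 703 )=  - 116880780  =  - 2^2*3^1*5^1*17^1*19^1* 37^1*163^1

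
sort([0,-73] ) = [ - 73,  0]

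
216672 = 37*5856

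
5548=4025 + 1523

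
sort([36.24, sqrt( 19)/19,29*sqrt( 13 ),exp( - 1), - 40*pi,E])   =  [ - 40*pi,sqrt(19 ) /19,exp(-1),E, 36.24,29*sqrt( 13)] 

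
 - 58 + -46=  -104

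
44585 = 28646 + 15939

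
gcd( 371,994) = 7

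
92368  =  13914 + 78454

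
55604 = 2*27802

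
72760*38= 2764880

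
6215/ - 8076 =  - 6215/8076 = - 0.77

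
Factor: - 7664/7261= - 2^4*53^( -1)*137^( - 1)*479^1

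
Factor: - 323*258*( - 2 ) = 2^2*3^1 * 17^1*19^1*43^1 = 166668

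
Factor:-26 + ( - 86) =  - 2^4*7^1=- 112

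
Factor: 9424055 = 5^1*41^1*45971^1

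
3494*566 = 1977604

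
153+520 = 673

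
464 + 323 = 787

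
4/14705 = 4/14705 = 0.00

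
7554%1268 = 1214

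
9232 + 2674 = 11906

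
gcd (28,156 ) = 4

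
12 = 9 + 3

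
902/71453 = 902/71453=0.01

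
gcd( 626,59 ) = 1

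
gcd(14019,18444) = 3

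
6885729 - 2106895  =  4778834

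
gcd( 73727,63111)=1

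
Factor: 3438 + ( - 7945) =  - 4507^1 = -  4507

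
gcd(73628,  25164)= 932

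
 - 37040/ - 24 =1543 + 1/3 = 1543.33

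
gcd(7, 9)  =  1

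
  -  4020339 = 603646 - 4623985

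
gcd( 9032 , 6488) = 8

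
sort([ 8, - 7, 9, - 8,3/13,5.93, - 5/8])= [- 8,-7, - 5/8,3/13,  5.93,8,9 ] 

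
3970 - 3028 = 942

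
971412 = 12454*78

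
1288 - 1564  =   - 276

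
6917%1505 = 897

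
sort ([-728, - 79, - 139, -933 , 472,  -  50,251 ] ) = [ - 933, - 728, -139, - 79,- 50, 251,472 ] 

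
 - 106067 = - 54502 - 51565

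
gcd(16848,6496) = 16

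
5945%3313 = 2632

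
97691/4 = 97691/4 =24422.75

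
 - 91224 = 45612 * ( - 2)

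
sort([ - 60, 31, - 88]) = [ - 88, - 60 , 31]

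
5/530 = 1/106 = 0.01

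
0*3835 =0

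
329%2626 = 329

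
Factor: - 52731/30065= - 3^5 * 5^( - 1 )*31^1*859^( - 1) = -  7533/4295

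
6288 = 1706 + 4582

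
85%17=0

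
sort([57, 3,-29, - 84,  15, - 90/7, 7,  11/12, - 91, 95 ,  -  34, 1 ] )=[ - 91, - 84, - 34 ,-29, - 90/7,11/12, 1, 3, 7, 15, 57,95 ] 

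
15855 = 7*2265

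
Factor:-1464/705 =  - 488/235 = -2^3 * 5^( - 1) * 47^( - 1) * 61^1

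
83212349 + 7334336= 90546685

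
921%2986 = 921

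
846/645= 1+ 67/215= 1.31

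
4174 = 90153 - 85979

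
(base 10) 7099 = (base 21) g21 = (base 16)1bbb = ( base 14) 2831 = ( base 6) 52511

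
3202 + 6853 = 10055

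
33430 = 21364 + 12066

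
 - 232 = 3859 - 4091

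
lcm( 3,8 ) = 24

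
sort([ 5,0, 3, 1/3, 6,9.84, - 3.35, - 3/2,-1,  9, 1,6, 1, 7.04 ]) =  [  -  3.35, - 3/2 , -1, 0, 1/3 , 1,1,  3,5 , 6, 6, 7.04,9  ,  9.84 ] 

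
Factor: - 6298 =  - 2^1*47^1*67^1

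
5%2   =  1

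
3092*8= 24736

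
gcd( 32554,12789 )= 1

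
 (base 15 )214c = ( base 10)7047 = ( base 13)3291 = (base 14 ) 27d5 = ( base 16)1B87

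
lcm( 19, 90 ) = 1710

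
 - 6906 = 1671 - 8577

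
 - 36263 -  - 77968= 41705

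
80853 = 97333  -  16480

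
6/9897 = 2/3299 = 0.00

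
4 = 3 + 1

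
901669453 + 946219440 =1847888893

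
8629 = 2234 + 6395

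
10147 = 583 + 9564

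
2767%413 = 289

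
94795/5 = 18959 = 18959.00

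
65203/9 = 65203/9 = 7244.78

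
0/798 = 0 = 0.00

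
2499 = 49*51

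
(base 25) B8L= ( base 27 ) 9jm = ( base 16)1BB8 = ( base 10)7096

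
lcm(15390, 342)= 15390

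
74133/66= 24711/22 = 1123.23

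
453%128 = 69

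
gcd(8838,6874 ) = 982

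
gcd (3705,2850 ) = 285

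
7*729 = 5103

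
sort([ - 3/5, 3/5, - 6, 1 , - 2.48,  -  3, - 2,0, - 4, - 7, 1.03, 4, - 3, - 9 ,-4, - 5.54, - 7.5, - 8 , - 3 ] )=[ - 9, -8 , - 7.5, - 7, - 6,-5.54, - 4, - 4, - 3, - 3, - 3 ,-2.48, - 2 , - 3/5,0, 3/5, 1, 1.03,4]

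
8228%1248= 740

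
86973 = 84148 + 2825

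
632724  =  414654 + 218070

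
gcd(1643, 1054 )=31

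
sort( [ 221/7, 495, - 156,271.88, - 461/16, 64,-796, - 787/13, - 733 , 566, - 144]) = [ - 796, - 733, - 156,  -  144, - 787/13, - 461/16, 221/7, 64,271.88,  495 , 566]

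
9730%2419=54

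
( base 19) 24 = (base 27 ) 1f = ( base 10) 42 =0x2A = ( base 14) 30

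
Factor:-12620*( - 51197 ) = 2^2*5^1*631^1*51197^1 = 646106140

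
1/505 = 1/505 = 0.00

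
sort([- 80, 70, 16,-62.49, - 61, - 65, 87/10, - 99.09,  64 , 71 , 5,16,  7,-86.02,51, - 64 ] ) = [ - 99.09,- 86.02,-80, - 65, - 64, - 62.49 , - 61,5  ,  7, 87/10, 16, 16,51, 64, 70,71 ]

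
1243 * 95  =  118085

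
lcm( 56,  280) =280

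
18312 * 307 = 5621784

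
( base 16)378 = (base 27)15o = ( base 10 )888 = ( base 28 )13k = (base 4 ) 31320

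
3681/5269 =3681/5269 = 0.70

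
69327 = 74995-5668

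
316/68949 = 316/68949 =0.00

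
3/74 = 3/74 = 0.04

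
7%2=1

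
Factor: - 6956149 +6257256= - 13^1*37^1*1453^1 =- 698893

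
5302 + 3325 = 8627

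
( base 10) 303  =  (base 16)12F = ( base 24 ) CF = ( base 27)B6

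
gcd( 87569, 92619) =1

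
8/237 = 8/237 = 0.03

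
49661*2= 99322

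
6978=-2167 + 9145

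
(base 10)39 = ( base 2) 100111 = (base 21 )1I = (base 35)14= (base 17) 25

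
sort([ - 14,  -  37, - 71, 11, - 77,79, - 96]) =[ - 96,-77,  -  71, -37 , - 14,11, 79] 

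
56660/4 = 14165 = 14165.00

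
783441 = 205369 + 578072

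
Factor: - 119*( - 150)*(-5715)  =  -102012750  =  -2^1* 3^3 * 5^3*7^1*17^1*127^1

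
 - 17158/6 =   -  8579/3=- 2859.67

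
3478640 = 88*39530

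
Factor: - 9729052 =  - 2^2 *2432263^1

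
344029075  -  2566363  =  341462712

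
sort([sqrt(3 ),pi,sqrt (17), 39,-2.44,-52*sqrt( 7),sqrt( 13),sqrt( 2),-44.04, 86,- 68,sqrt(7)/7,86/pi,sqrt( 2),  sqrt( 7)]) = [-52 * sqrt (7), - 68, -44.04,-2.44 , sqrt(7)/7,sqrt( 2 ),sqrt( 2),sqrt( 3),sqrt( 7),pi , sqrt(13),sqrt( 17),86/pi,39, 86 ] 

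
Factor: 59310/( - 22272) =-9885/3712 = -  2^(-7 ) * 3^1 * 5^1 * 29^(-1 )*659^1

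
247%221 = 26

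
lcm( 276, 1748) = 5244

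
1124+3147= 4271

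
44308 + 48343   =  92651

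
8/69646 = 4/34823= 0.00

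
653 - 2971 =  - 2318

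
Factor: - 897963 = -3^1*11^1*27211^1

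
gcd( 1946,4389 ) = 7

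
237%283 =237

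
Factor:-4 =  - 2^2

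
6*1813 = 10878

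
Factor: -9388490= -2^1*5^1*149^1 *6301^1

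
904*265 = 239560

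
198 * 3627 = 718146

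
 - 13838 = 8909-22747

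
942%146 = 66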